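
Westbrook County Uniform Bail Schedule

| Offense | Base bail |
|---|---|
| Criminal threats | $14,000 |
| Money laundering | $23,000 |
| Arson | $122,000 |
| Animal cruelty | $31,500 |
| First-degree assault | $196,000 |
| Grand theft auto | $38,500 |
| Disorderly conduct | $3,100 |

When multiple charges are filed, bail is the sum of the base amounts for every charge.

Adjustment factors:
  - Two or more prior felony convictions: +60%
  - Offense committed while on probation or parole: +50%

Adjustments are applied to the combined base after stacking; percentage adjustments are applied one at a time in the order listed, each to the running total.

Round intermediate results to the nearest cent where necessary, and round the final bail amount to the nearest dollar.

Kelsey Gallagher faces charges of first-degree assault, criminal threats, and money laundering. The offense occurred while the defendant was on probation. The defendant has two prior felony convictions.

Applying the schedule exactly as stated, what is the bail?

$559,200

Base amounts from the schedule: first-degree assault $196,000; criminal threats $14,000; money laundering $23,000.
Stacking rule: sum of all bases. $196,000 + $14,000 + $23,000 = $233,000.
Two or more prior felony convictions (+60%): $233,000 × 1.6 = $372,800.
Offense committed while on probation or parole (+50%): $372,800 × 1.5 = $559,200.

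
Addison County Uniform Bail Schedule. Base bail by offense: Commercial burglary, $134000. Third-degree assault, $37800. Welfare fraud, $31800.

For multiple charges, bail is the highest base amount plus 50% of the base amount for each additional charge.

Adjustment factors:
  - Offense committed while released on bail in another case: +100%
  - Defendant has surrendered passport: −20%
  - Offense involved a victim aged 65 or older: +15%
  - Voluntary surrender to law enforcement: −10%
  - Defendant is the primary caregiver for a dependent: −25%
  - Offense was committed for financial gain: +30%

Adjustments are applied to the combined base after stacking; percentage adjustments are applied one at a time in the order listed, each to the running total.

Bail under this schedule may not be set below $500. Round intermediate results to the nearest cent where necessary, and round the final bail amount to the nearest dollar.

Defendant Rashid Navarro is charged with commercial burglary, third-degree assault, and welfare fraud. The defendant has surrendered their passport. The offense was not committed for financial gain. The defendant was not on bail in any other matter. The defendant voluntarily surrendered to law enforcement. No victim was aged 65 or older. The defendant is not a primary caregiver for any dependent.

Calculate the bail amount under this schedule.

Base amounts from the schedule: commercial burglary $134000; third-degree assault $37800; welfare fraud $31800.
Stacking rule: highest base plus 50% of each additional charge. Highest is commercial burglary at $134000. Additional: $37800 × 50% = $18900; $31800 × 50% = $15900. Combined base = $134000 + $34800 = $168800.
Defendant has surrendered passport (−20%): $168800 × 0.8 = $135040.
Voluntary surrender to law enforcement (−10%): $135040 × 0.9 = $121536.
$121536 is at or above the $500 minimum.

$121536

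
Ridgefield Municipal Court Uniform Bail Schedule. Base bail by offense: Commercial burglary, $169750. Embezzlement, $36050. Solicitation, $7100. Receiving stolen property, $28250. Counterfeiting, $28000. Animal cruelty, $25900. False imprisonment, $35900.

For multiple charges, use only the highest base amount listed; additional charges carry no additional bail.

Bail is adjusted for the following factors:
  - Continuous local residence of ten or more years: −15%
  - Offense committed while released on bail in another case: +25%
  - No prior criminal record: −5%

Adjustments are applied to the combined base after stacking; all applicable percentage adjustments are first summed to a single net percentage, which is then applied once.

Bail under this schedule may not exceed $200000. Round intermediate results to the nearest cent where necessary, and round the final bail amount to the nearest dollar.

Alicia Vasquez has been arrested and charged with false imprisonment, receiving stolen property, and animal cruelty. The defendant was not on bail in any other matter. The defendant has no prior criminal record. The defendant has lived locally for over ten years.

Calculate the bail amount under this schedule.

Base amounts from the schedule: false imprisonment $35900; receiving stolen property $28250; animal cruelty $25900.
Stacking rule: use the highest base only. Highest is false imprisonment at $35900. Combined base = $35900.
Net percentage adjustment: −15% −5% = −20%. $35900 × 0.8 = $28720.
$28720 is within the $200000 maximum.

$28720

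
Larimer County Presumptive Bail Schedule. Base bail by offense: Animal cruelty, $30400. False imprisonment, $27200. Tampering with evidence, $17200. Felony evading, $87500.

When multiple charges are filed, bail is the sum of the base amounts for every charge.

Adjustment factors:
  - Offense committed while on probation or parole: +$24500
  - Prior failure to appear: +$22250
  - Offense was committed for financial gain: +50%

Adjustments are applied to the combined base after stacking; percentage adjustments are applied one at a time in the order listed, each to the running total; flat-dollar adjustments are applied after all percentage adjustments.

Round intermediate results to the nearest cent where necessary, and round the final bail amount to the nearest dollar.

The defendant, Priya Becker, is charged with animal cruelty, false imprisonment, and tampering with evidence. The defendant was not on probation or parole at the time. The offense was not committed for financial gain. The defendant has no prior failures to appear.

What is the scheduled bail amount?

Base amounts from the schedule: animal cruelty $30400; false imprisonment $27200; tampering with evidence $17200.
Stacking rule: sum of all bases. $30400 + $27200 + $17200 = $74800.
No adjustment factors apply to this defendant.

$74800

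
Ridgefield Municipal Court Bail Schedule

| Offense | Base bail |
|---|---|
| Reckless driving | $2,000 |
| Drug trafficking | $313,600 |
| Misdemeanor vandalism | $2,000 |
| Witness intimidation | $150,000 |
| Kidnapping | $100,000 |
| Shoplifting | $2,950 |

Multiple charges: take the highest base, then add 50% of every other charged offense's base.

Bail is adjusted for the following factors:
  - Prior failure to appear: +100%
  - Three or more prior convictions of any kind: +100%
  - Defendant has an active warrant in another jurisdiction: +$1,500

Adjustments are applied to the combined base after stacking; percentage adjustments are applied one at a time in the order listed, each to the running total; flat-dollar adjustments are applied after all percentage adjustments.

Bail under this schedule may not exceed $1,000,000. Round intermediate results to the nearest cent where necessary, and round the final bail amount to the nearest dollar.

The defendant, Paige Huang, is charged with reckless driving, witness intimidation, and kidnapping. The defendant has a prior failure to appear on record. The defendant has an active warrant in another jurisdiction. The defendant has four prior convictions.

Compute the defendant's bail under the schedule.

$805,500

Base amounts from the schedule: reckless driving $2,000; witness intimidation $150,000; kidnapping $100,000.
Stacking rule: highest base plus 50% of each additional charge. Highest is witness intimidation at $150,000. Additional: $2,000 × 50% = $1,000; $100,000 × 50% = $50,000. Combined base = $150,000 + $51,000 = $201,000.
Prior failure to appear (+100%): $201,000 × 2 = $402,000.
Three or more prior convictions of any kind (+100%): $402,000 × 2 = $804,000.
Defendant has an active warrant in another jurisdiction (+$1,500 flat): $804,000 + $1,500 = $805,500.
$805,500 is within the $1,000,000 maximum.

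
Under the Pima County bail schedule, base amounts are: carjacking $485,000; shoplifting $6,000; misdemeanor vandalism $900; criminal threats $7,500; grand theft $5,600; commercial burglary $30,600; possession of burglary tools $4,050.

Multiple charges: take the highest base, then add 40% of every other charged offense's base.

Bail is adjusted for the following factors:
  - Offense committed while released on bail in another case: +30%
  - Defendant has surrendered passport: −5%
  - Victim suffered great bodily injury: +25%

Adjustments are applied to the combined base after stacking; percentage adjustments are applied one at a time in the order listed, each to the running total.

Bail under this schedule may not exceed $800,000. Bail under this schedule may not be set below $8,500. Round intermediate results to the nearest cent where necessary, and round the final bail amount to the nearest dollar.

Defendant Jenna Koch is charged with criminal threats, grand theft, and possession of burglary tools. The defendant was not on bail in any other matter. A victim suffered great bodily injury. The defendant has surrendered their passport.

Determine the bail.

Base amounts from the schedule: criminal threats $7,500; grand theft $5,600; possession of burglary tools $4,050.
Stacking rule: highest base plus 40% of each additional charge. Highest is criminal threats at $7,500. Additional: $5,600 × 40% = $2,240; $4,050 × 40% = $1,620. Combined base = $7,500 + $3,860 = $11,360.
Defendant has surrendered passport (−5%): $11,360 × 0.95 = $10,792.
Victim suffered great bodily injury (+25%): $10,792 × 1.25 = $13,490.
$13,490 is within the $800,000 maximum.
$13,490 is at or above the $8,500 minimum.

$13,490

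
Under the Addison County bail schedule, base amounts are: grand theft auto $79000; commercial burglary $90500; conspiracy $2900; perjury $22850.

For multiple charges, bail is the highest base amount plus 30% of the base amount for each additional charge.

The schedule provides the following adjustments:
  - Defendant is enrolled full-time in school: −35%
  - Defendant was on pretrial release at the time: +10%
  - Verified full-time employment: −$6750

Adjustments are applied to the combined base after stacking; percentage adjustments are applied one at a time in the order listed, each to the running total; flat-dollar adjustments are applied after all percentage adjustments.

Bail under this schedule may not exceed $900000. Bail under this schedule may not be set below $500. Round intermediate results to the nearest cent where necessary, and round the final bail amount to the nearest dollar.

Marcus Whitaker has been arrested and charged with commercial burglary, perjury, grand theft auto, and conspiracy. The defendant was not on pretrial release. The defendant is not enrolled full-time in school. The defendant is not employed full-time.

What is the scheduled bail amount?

Base amounts from the schedule: commercial burglary $90500; perjury $22850; grand theft auto $79000; conspiracy $2900.
Stacking rule: highest base plus 30% of each additional charge. Highest is commercial burglary at $90500. Additional: $22850 × 30% = $6855; $79000 × 30% = $23700; $2900 × 30% = $870. Combined base = $90500 + $31425 = $121925.
No adjustment factors apply to this defendant.
$121925 is within the $900000 maximum.
$121925 is at or above the $500 minimum.

$121925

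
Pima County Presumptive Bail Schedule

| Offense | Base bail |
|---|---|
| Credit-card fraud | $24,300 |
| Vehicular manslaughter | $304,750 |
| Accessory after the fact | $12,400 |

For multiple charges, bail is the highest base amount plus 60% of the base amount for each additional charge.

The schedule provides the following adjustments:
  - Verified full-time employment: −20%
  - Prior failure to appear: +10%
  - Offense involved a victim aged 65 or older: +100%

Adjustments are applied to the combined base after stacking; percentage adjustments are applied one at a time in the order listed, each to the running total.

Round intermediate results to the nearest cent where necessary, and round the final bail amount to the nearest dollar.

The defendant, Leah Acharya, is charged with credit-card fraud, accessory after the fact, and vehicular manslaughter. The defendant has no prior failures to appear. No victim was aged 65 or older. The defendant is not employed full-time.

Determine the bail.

Base amounts from the schedule: credit-card fraud $24,300; accessory after the fact $12,400; vehicular manslaughter $304,750.
Stacking rule: highest base plus 60% of each additional charge. Highest is vehicular manslaughter at $304,750. Additional: $24,300 × 60% = $14,580; $12,400 × 60% = $7,440. Combined base = $304,750 + $22,020 = $326,770.
No adjustment factors apply to this defendant.

$326,770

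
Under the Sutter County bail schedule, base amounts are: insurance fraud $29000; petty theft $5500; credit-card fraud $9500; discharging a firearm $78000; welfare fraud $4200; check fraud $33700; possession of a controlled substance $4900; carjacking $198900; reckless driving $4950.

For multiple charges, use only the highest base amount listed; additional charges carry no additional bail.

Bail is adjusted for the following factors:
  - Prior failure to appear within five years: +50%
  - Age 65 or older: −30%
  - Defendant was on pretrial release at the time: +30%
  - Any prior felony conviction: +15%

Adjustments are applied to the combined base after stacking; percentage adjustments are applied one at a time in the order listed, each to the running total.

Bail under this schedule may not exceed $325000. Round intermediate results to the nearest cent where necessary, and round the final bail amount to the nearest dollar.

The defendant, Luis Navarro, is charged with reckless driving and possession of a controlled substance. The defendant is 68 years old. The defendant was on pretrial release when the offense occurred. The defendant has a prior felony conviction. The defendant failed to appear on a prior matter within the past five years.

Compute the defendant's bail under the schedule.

$7770

Base amounts from the schedule: reckless driving $4950; possession of a controlled substance $4900.
Stacking rule: use the highest base only. Highest is reckless driving at $4950. Combined base = $4950.
Prior failure to appear within five years (+50%): $4950 × 1.5 = $7425.
Age 65 or older (−30%): $7425 × 0.7 = $5197.50.
Defendant was on pretrial release at the time (+30%): $5197.50 × 1.3 = $6756.75.
Any prior felony conviction (+15%): $6756.75 × 1.15 = $7770.26.
$7770.26 is within the $325000 maximum.
Rounded to the nearest dollar: $7770.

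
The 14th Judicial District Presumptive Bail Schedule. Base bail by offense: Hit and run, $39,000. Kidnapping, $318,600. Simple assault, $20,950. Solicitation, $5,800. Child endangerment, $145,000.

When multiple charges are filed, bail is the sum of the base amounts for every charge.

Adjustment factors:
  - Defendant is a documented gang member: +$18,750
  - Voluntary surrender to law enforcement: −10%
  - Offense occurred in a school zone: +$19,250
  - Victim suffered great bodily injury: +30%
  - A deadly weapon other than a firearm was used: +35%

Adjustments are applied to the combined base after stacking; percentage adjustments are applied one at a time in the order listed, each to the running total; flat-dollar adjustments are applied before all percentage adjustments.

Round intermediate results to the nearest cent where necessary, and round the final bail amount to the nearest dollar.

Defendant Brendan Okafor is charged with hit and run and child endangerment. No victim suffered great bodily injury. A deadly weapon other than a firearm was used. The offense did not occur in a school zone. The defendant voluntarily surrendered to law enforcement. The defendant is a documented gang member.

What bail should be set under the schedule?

$246,341

Base amounts from the schedule: hit and run $39,000; child endangerment $145,000.
Stacking rule: sum of all bases. $39,000 + $145,000 = $184,000.
Defendant is a documented gang member (+$18,750 flat): $184,000 + $18,750 = $202,750.
Voluntary surrender to law enforcement (−10%): $202,750 × 0.9 = $182,475.
A deadly weapon other than a firearm was used (+35%): $182,475 × 1.35 = $246,341.25.
Rounded to the nearest dollar: $246,341.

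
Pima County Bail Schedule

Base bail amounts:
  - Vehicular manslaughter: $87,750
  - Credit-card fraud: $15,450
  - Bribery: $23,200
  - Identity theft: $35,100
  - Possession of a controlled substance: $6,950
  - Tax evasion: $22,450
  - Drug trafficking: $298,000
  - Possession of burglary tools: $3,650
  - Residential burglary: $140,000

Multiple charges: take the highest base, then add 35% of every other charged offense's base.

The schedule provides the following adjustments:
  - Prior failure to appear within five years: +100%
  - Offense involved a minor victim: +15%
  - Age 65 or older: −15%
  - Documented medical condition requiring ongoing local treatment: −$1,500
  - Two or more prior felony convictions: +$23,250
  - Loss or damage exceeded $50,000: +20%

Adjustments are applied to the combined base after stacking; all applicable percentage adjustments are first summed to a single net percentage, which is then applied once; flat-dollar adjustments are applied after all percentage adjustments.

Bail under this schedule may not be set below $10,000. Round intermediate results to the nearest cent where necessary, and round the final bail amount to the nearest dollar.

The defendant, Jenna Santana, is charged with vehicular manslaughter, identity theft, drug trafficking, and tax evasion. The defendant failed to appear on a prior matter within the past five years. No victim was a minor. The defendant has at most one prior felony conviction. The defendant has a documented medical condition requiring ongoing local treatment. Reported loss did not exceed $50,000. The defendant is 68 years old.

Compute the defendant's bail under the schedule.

Base amounts from the schedule: vehicular manslaughter $87,750; identity theft $35,100; drug trafficking $298,000; tax evasion $22,450.
Stacking rule: highest base plus 35% of each additional charge. Highest is drug trafficking at $298,000. Additional: $87,750 × 35% = $30,712.50; $35,100 × 35% = $12,285; $22,450 × 35% = $7,857.50. Combined base = $298,000 + $50,855 = $348,855.
Net percentage adjustment: +100% −15% = +85%. $348,855 × 1.85 = $645,381.75.
Documented medical condition requiring ongoing local treatment (−$1,500 flat): $645,381.75 − $1,500 = $643,881.75.
$643,881.75 is at or above the $10,000 minimum.
Rounded to the nearest dollar: $643,882.

$643,882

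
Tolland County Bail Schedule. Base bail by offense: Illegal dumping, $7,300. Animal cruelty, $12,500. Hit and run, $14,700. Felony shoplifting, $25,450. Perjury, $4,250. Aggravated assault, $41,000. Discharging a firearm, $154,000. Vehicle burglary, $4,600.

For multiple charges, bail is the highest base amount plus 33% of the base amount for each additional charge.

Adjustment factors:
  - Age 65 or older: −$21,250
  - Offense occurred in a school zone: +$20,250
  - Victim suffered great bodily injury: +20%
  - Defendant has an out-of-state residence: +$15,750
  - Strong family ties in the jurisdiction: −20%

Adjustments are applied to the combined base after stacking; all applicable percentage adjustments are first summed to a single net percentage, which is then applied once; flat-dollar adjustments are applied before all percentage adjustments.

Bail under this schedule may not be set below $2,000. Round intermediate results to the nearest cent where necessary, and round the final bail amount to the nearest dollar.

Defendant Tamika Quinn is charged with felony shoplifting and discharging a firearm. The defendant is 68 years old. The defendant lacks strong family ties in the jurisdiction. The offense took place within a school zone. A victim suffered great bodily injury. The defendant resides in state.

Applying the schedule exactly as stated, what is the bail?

$193,678

Base amounts from the schedule: felony shoplifting $25,450; discharging a firearm $154,000.
Stacking rule: highest base plus 33% of each additional charge. Highest is discharging a firearm at $154,000. Additional: $25,450 × 33% = $8,398.50. Combined base = $154,000 + $8,398.50 = $162,398.50.
Age 65 or older (−$21,250 flat): $162,398.50 − $21,250 = $141,148.50.
Offense occurred in a school zone (+$20,250 flat): $141,148.50 + $20,250 = $161,398.50.
Victim suffered great bodily injury (+20%): $161,398.50 × 1.2 = $193,678.20.
$193,678.20 is at or above the $2,000 minimum.
Rounded to the nearest dollar: $193,678.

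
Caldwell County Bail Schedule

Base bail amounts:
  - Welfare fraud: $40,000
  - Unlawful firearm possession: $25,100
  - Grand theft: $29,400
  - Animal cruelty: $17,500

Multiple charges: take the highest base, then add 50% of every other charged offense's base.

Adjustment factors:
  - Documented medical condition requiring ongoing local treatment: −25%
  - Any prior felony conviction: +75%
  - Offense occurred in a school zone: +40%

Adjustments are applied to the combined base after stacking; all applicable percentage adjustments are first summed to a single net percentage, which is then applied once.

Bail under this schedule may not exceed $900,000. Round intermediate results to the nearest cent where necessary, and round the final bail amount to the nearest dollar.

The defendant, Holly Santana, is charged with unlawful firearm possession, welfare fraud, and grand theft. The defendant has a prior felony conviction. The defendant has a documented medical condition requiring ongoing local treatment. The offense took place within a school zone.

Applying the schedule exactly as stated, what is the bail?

Base amounts from the schedule: unlawful firearm possession $25,100; welfare fraud $40,000; grand theft $29,400.
Stacking rule: highest base plus 50% of each additional charge. Highest is welfare fraud at $40,000. Additional: $25,100 × 50% = $12,550; $29,400 × 50% = $14,700. Combined base = $40,000 + $27,250 = $67,250.
Net percentage adjustment: −25% +75% +40% = +90%. $67,250 × 1.9 = $127,775.
$127,775 is within the $900,000 maximum.

$127,775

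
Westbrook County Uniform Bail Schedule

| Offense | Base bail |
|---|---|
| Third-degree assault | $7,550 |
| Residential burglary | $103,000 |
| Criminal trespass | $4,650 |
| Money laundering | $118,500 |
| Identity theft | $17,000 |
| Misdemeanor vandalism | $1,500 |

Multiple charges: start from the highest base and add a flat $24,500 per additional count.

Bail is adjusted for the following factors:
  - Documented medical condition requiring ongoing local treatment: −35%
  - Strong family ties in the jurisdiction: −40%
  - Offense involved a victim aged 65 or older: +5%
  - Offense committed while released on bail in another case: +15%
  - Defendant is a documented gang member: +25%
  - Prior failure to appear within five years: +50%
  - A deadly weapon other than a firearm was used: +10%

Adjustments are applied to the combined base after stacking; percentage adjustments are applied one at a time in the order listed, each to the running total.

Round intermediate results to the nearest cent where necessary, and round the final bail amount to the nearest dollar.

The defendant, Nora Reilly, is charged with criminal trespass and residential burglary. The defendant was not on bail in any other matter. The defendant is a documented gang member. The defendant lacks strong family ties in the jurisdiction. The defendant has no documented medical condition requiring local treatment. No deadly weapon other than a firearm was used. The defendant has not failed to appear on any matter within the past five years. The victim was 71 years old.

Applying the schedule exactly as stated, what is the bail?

$167,344

Base amounts from the schedule: criminal trespass $4,650; residential burglary $103,000.
Stacking rule: highest base plus $24,500 per additional charge. Highest is residential burglary at $103,000; 1 additional charge → +$24,500. Combined base = $127,500.
Offense involved a victim aged 65 or older (+5%): $127,500 × 1.05 = $133,875.
Defendant is a documented gang member (+25%): $133,875 × 1.25 = $167,343.75.
Rounded to the nearest dollar: $167,344.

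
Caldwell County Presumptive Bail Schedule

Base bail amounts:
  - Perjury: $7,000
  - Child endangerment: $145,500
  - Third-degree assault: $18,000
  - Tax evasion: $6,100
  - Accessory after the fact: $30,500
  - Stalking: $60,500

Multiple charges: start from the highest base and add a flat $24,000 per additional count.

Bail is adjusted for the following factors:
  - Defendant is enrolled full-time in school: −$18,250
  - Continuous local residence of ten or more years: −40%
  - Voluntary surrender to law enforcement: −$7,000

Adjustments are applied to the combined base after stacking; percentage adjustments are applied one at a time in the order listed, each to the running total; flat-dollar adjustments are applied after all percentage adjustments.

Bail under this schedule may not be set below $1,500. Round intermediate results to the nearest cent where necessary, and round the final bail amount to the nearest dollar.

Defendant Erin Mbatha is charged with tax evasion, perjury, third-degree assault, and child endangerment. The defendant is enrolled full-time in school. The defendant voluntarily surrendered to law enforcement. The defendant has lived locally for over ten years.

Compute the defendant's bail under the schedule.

$105,250

Base amounts from the schedule: tax evasion $6,100; perjury $7,000; third-degree assault $18,000; child endangerment $145,500.
Stacking rule: highest base plus $24,000 per additional charge. Highest is child endangerment at $145,500; 3 additional charges → +$72,000. Combined base = $217,500.
Continuous local residence of ten or more years (−40%): $217,500 × 0.6 = $130,500.
Defendant is enrolled full-time in school (−$18,250 flat): $130,500 − $18,250 = $112,250.
Voluntary surrender to law enforcement (−$7,000 flat): $112,250 − $7,000 = $105,250.
$105,250 is at or above the $1,500 minimum.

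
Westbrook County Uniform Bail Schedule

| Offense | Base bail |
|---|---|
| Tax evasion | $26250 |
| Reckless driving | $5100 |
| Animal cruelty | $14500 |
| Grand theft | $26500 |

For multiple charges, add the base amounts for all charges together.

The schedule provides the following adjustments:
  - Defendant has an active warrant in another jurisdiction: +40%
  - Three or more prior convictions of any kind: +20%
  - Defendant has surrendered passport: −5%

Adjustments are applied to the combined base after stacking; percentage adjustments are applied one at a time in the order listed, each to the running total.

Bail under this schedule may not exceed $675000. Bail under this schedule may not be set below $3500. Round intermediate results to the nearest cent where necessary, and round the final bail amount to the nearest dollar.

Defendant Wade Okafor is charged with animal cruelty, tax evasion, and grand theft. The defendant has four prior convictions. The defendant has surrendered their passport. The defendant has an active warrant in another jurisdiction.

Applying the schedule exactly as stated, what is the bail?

Base amounts from the schedule: animal cruelty $14500; tax evasion $26250; grand theft $26500.
Stacking rule: sum of all bases. $14500 + $26250 + $26500 = $67250.
Defendant has an active warrant in another jurisdiction (+40%): $67250 × 1.4 = $94150.
Three or more prior convictions of any kind (+20%): $94150 × 1.2 = $112980.
Defendant has surrendered passport (−5%): $112980 × 0.95 = $107331.
$107331 is within the $675000 maximum.
$107331 is at or above the $3500 minimum.

$107331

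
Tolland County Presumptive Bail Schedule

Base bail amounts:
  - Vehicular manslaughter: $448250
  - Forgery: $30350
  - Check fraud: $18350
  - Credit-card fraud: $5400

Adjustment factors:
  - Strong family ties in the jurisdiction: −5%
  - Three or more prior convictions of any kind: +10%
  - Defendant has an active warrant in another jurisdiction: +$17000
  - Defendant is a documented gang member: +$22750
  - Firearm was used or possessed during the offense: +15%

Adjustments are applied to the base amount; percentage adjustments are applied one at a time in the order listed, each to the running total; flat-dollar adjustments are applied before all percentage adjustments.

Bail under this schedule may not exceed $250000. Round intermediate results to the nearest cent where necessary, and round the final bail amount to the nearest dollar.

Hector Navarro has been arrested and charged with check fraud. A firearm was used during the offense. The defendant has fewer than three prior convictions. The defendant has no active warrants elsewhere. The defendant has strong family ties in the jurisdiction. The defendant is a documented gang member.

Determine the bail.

Base amounts from the schedule: check fraud $18350.
Single charge. Combined base = $18350.
Defendant is a documented gang member (+$22750 flat): $18350 + $22750 = $41100.
Strong family ties in the jurisdiction (−5%): $41100 × 0.95 = $39045.
Firearm was used or possessed during the offense (+15%): $39045 × 1.15 = $44901.75.
$44901.75 is within the $250000 maximum.
Rounded to the nearest dollar: $44902.

$44902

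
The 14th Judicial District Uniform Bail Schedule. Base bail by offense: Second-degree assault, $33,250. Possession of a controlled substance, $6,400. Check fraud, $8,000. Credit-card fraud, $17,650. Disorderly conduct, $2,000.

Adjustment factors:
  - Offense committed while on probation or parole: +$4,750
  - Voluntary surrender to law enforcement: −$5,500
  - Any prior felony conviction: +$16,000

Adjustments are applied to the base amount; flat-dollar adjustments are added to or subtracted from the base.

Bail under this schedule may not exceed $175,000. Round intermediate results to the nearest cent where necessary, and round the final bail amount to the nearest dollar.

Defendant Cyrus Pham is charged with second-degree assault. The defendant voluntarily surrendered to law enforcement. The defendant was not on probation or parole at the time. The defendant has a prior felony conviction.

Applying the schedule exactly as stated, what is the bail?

$43,750

Base amounts from the schedule: second-degree assault $33,250.
Single charge. Combined base = $33,250.
Voluntary surrender to law enforcement (−$5,500 flat): $33,250 − $5,500 = $27,750.
Any prior felony conviction (+$16,000 flat): $27,750 + $16,000 = $43,750.
$43,750 is within the $175,000 maximum.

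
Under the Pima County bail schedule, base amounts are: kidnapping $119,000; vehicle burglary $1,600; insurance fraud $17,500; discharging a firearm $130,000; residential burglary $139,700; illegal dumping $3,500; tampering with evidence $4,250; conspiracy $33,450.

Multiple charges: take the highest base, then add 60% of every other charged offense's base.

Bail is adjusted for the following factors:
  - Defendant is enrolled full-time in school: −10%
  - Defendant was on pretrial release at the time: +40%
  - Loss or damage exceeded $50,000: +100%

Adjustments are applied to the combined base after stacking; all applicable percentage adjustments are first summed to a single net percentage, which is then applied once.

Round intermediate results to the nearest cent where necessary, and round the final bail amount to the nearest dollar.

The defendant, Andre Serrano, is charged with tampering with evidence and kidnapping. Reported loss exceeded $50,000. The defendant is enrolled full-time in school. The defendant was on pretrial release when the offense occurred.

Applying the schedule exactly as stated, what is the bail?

$279,565

Base amounts from the schedule: tampering with evidence $4,250; kidnapping $119,000.
Stacking rule: highest base plus 60% of each additional charge. Highest is kidnapping at $119,000. Additional: $4,250 × 60% = $2,550. Combined base = $119,000 + $2,550 = $121,550.
Net percentage adjustment: −10% +40% +100% = +130%. $121,550 × 2.3 = $279,565.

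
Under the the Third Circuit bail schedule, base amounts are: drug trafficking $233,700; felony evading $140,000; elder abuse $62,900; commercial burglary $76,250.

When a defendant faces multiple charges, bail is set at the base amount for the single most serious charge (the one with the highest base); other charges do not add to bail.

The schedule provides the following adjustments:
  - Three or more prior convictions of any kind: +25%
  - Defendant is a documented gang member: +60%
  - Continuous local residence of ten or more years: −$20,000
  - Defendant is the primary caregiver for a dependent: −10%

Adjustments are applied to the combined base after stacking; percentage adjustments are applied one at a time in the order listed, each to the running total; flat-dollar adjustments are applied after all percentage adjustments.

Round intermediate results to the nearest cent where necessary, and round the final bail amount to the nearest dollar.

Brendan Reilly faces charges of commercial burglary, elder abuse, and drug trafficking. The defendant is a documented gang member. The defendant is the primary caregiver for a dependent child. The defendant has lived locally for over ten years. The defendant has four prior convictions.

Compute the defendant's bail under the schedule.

Base amounts from the schedule: commercial burglary $76,250; elder abuse $62,900; drug trafficking $233,700.
Stacking rule: use the highest base only. Highest is drug trafficking at $233,700. Combined base = $233,700.
Three or more prior convictions of any kind (+25%): $233,700 × 1.25 = $292,125.
Defendant is a documented gang member (+60%): $292,125 × 1.6 = $467,400.
Defendant is the primary caregiver for a dependent (−10%): $467,400 × 0.9 = $420,660.
Continuous local residence of ten or more years (−$20,000 flat): $420,660 − $20,000 = $400,660.

$400,660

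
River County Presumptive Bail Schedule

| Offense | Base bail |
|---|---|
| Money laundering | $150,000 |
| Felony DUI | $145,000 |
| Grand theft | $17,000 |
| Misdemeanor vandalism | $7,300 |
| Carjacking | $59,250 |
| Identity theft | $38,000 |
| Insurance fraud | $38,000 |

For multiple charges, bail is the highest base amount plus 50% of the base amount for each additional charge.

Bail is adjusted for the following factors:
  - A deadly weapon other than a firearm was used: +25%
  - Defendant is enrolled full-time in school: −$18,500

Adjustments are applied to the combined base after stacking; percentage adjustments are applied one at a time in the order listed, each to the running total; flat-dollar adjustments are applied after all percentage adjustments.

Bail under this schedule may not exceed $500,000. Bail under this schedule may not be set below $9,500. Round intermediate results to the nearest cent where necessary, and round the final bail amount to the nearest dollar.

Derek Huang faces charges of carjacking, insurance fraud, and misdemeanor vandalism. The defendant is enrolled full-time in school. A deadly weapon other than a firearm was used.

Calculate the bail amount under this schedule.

$83,875

Base amounts from the schedule: carjacking $59,250; insurance fraud $38,000; misdemeanor vandalism $7,300.
Stacking rule: highest base plus 50% of each additional charge. Highest is carjacking at $59,250. Additional: $38,000 × 50% = $19,000; $7,300 × 50% = $3,650. Combined base = $59,250 + $22,650 = $81,900.
A deadly weapon other than a firearm was used (+25%): $81,900 × 1.25 = $102,375.
Defendant is enrolled full-time in school (−$18,500 flat): $102,375 − $18,500 = $83,875.
$83,875 is within the $500,000 maximum.
$83,875 is at or above the $9,500 minimum.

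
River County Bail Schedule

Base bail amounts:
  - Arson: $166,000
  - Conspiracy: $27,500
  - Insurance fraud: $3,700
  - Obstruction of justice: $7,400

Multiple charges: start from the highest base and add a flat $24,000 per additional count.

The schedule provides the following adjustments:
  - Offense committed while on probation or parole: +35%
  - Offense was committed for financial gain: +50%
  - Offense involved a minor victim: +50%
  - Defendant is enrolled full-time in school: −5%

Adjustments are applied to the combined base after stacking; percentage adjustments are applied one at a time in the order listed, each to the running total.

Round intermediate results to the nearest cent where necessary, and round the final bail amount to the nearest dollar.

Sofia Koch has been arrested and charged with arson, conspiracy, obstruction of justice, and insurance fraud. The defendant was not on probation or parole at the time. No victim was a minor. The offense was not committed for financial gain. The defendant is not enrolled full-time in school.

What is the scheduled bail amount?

Base amounts from the schedule: arson $166,000; conspiracy $27,500; obstruction of justice $7,400; insurance fraud $3,700.
Stacking rule: highest base plus $24,000 per additional charge. Highest is arson at $166,000; 3 additional charges → +$72,000. Combined base = $238,000.
No adjustment factors apply to this defendant.

$238,000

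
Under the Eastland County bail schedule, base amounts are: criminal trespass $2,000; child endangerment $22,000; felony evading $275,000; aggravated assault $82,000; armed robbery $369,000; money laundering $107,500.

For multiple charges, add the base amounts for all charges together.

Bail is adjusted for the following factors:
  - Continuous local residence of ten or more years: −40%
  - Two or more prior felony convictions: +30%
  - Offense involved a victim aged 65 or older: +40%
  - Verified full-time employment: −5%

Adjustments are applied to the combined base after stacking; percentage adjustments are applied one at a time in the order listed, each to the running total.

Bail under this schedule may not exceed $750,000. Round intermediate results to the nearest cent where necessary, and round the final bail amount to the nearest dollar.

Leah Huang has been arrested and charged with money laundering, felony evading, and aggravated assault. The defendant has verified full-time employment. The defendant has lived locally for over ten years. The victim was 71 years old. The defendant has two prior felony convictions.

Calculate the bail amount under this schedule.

$481,872

Base amounts from the schedule: money laundering $107,500; felony evading $275,000; aggravated assault $82,000.
Stacking rule: sum of all bases. $107,500 + $275,000 + $82,000 = $464,500.
Continuous local residence of ten or more years (−40%): $464,500 × 0.6 = $278,700.
Two or more prior felony convictions (+30%): $278,700 × 1.3 = $362,310.
Offense involved a victim aged 65 or older (+40%): $362,310 × 1.4 = $507,234.
Verified full-time employment (−5%): $507,234 × 0.95 = $481,872.30.
$481,872.30 is within the $750,000 maximum.
Rounded to the nearest dollar: $481,872.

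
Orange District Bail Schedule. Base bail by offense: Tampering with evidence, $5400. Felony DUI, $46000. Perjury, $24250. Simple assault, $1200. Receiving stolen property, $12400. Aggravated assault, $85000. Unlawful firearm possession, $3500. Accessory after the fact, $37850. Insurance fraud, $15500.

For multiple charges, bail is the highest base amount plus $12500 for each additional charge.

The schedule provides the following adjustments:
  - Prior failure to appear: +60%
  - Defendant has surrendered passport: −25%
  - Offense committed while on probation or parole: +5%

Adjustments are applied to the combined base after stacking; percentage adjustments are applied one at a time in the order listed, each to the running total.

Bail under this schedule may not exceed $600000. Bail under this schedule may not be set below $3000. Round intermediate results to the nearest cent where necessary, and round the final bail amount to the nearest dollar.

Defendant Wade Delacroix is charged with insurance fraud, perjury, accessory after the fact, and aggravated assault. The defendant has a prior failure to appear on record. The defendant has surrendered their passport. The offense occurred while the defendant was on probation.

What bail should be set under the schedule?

Base amounts from the schedule: insurance fraud $15500; perjury $24250; accessory after the fact $37850; aggravated assault $85000.
Stacking rule: highest base plus $12500 per additional charge. Highest is aggravated assault at $85000; 3 additional charges → +$37500. Combined base = $122500.
Prior failure to appear (+60%): $122500 × 1.6 = $196000.
Defendant has surrendered passport (−25%): $196000 × 0.75 = $147000.
Offense committed while on probation or parole (+5%): $147000 × 1.05 = $154350.
$154350 is within the $600000 maximum.
$154350 is at or above the $3000 minimum.

$154350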